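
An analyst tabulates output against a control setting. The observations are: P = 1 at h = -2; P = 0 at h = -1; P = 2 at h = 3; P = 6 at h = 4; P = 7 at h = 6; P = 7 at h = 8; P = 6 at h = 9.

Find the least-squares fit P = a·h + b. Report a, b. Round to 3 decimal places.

a = 0.638, b = 1.683

Normal-equation sums: Σh·h = 211, Σh = 27, Σ1 = 7.
For AᵀP: Σh·P = 180, ΣP = 29.
Determinant 211·7 − 27² = 748.
a = (180·7 − 27·29)/748 = 477/748; b = (211·29 − 27·180)/748 = 1259/748.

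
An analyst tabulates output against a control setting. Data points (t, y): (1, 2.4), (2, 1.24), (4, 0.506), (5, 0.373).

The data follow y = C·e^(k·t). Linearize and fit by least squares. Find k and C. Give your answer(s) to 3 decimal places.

With ln yᵢ as the transformed response and tᵢ as the regressor:
Σt = 12.0000, Σ(t)² = 46.0000, Σln y = -0.5768, Σt·ln y = -6.3501.
Normal system: [[46.0000, 12.0000]; [12.0000, 4]]·[k, ln C]ᵀ = [-6.3501, -0.5768]ᵀ.
Slope k = (n·Σt·ln y − Σt·Σln y)/(n·Σ(t)² − (Σt)²) = (4·-6.3501 − 12.0000·-0.5768)/40.0000 = -0.46196; ln C = (Σln y − k·Σt)/n = 1.24168, so C = exp(1.24168) = 3.46143.

k = -0.462, C = 3.461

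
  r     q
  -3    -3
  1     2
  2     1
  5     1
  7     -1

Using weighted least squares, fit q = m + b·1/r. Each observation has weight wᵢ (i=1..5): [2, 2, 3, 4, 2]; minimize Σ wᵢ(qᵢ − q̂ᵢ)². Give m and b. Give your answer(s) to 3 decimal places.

m = -0.845, b = 3.570

Setting ∂/∂m … = 0 gives: 13·m + (823/210)·b = 3;  (823/210)·m + (139931/44100)·b = 561/70.
det = 13·(139931/44100) − (823/210)² = 570887/22050.
m = (3·(139931/44100) − (823/210)·(561/70))/(570887/22050) = -482658/570887; b = (13·(561/70) − (823/210)·3)/(570887/22050) = 2038050/570887.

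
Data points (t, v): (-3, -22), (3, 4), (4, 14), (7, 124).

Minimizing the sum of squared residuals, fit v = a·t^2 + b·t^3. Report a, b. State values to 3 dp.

a = -1.044, b = 0.509

Compute the Gram sums: Σt^2·t^2 = 2819, Σt^2·t^3 = 17831, Σt^3·t^3 = 123203.
Right-hand side: Σt^2·v = 6138, Σt^3·v = 44130.
Determinant 2819·123203 − 17831² = 29364696.
a = (6138·123203 − 17831·44130)/29364696 = -1277584/1223529; b = (2819·44130 − 17831·6138)/29364696 = 623158/1223529.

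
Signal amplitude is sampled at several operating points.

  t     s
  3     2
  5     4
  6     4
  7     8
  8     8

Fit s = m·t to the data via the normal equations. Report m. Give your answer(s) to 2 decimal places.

m = 0.93

Compute the Gram sums: Σt·t = 183.
For Mᵀs: Σt·s = 170.
Normal equations: [[183]]·[m]ᵀ = [170]ᵀ.
m = 170/183 = 0.928962.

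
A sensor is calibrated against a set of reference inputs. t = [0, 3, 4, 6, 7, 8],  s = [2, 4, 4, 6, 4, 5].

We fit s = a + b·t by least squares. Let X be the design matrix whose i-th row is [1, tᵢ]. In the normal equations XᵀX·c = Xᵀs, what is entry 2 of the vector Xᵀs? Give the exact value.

Entry 2 ↔ basis t, so (Xᵀs)_{2} = Σᵢ (t)·sᵢ = (0)·(2) + (3)·(4) + (4)·(4) + (6)·(6) + (7)·(4) + (8)·(5) = 132.

132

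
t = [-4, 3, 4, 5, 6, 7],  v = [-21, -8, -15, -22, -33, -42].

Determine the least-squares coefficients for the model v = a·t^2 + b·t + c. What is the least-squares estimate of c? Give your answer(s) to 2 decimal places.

c = -2.79

From the data, Σt^2·t^2 = 4915, Σt^2·t = 711, Σt^2 = 151, Σt·t = 151, Σt = 21, Σ1 = 6.
For Xᵀv: Σt^2·v = -4444, Σt·v = -602, Σv = -141.
XᵀX·[a, b, c]ᵀ = Xᵀv becomes [[4915, 711, 151]; [711, 151, 21]; [151, 21, 6]]·[a, b, c]ᵀ = [-4444, -602, -141]ᵀ.
Row-reducing yields a = -1860/1991, b = 7963/9955, c = -27763/9955.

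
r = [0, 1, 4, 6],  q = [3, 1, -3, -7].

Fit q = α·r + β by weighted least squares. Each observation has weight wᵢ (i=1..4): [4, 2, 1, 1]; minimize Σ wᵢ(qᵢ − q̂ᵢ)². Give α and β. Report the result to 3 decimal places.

α = -1.611, β = 2.917

From the data, Σwᵢ·r·r = 54, Σwᵢ·r = 12, Σwᵢ·1 = 8.
Right-hand side: Σwᵢ·r·q = -52, Σwᵢ·q = 4.
AᵀWA·[α, β]ᵀ = AᵀWq becomes [[54, 12]; [12, 8]]·[α, β]ᵀ = [-52, 4]ᵀ.
Eliminating β: 8·(row 1) − 12·(row 2) gives 288·α = 8·(-52) − 12·4 = -464, so α = -29/18.
Then β = (4 − 12·(-29/18))/8 = 35/12.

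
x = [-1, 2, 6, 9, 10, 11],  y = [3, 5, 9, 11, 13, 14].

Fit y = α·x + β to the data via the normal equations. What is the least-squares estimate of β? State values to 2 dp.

Forming MᵀM = [[343, 37]; [37, 6]] and Mᵀy = [444, 55]ᵀ gives MᵀM·[α, β]ᵀ = Mᵀy.
Eliminating β: 6·(row 1) − 37·(row 2) gives 689·α = 6·444 − 37·55 = 629, so α = 629/689.
Then β = (55 − 37·(629/689))/6 = 2437/689.

β = 3.54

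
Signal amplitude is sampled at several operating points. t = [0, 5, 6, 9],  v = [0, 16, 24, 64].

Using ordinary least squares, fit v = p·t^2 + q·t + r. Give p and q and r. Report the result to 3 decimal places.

p = 1.002, q = -1.922, r = 0.039

The normal system XᵀX·[p, q, r]ᵀ = Xᵀv is [[8482, 1070, 142]; [1070, 142, 20]; [142, 20, 4]]·[p, q, r]ᵀ = [6448, 800, 104]ᵀ.
Row-reducing yields p = 2492/2487, q = -4780/2487, r = 32/829.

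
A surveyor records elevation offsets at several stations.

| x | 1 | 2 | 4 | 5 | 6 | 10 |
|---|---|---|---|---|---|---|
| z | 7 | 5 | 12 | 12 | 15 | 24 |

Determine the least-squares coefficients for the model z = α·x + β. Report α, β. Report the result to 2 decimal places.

The normal system AᵀA·[α, β]ᵀ = Aᵀz is [[182, 28]; [28, 6]]·[α, β]ᵀ = [455, 75]ᵀ.
Determinant 182·6 − 28² = 308.
α = (455·6 − 28·75)/308 = 45/22; β = (182·75 − 28·455)/308 = 65/22.

α = 2.05, β = 2.95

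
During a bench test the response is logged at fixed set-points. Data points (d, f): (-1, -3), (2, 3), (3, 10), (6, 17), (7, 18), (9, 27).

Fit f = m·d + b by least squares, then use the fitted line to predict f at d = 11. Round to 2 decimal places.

With design matrix A, AᵀA = [[180, 26]; [26, 6]] and Aᵀf = [510, 72]ᵀ.
Determinant 180·6 − 26² = 404.
m = (510·6 − 26·72)/404 = 297/101; b = (180·72 − 26·510)/404 = -75/101.
At d = 11: f̂ = (297/101)·(11) + (-75/101)·(1) = 3192/101.

f̂ = 31.60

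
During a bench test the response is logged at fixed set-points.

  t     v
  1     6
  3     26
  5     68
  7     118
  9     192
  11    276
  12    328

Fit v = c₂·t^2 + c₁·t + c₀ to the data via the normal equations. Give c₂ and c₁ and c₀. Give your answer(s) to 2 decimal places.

Entries of MᵀM: Σt^2·t^2 = 45046, Σt^2·t = 4284, Σt^2 = 430, Σt·t = 430, Σt = 48, Σ1 = 7.
Moment sums: Σt^2·v = 103902, Σt·v = 9950, Σv = 1014.
So MᵀM·[c₂, c₁, c₀]ᵀ = Mᵀv: [[45046, 4284, 430]; [4284, 430, 48]; [430, 48, 7]]·[c₂, c₁, c₀]ᵀ = [103902, 9950, 1014]ᵀ.
Row-reducing yields c₂ = 113705/55867, c₁ = 154481/55867, c₀ = 48700/55867.

c₂ = 2.04, c₁ = 2.77, c₀ = 0.87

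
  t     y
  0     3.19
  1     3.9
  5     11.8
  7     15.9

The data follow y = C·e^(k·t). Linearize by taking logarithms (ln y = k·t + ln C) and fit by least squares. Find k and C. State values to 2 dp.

Let Y = ln y. Fitting Y = k·t + ln C by least squares:
Σt = 13.0000, Σ(t)² = 75.0000, Σln y = 7.7554, Σt·ln y = 33.0657.
Equations: 75.0000·k + 13.0000·ln C = 33.0657;  13.0000·k + 4·ln C = 7.7554.
Δ = 75.0000·4 − (13.0000)² = 131.0000; k = (33.0657·4 − 13.0000·7.7554)/131.0000 = 0.24002, ln C = (75.0000·7.7554 − 13.0000·33.0657)/131.0000 = 1.15879, so C = exp(1.15879) = 3.18609.

k = 0.24, C = 3.19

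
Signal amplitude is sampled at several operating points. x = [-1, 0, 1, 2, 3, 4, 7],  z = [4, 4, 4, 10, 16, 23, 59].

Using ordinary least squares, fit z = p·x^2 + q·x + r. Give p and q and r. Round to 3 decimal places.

p = 1.006, q = 0.876, r = 3.645

Entries of MᵀM: Σx^2·x^2 = 2756, Σx^2·x = 442, Σx^2 = 80, Σx·x = 80, Σx = 16, Σ1 = 7.
And Σx^2·z = 3451, Σx·z = 573, Σz = 120.
So MᵀM·[p, q, r]ᵀ = Mᵀz: [[2756, 442, 80]; [442, 80, 16]; [80, 16, 7]]·[p, q, r]ᵀ = [3451, 573, 120]ᵀ.
Inverting the 3×3 Gram matrix, [p, q, r]ᵀ = [45161/44898, 39341/44898, 3896/1069]ᵀ.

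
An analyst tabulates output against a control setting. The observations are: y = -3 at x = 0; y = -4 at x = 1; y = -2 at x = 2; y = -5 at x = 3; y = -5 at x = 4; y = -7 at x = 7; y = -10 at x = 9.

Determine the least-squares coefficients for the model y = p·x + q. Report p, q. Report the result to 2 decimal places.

p = -0.76, q = -2.32

The normal system AᵀA·[p, q]ᵀ = Aᵀy is [[160, 26]; [26, 7]]·[p, q]ᵀ = [-182, -36]ᵀ.
det = 160·7 − 26² = 444.
p = ((-182)·7 − 26·(-36))/444 = -169/222; q = (160·(-36) − 26·(-182))/444 = -257/111.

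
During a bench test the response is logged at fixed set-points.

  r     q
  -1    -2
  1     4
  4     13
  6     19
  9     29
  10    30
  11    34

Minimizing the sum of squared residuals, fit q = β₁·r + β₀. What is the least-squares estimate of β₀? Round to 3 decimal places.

With design matrix A, AᵀA = [[356, 40]; [40, 7]] and Aᵀq = [1107, 127]ᵀ.
det = 356·7 − 40² = 892.
β₁ = (1107·7 − 40·127)/892 = 2669/892; β₀ = (356·127 − 40·1107)/892 = 233/223.

β₀ = 1.045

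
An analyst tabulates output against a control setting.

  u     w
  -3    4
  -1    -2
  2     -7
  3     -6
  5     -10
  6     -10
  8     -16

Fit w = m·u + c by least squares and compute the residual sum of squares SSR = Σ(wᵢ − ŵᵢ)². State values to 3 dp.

SSR = 11.736

The normal system AᵀA·[m, c]ᵀ = Aᵀw is [[148, 20]; [20, 7]]·[m, c]ᵀ = [-280, -47]ᵀ.
Δ = 148·7 − 20² = 636.
m = ((-280)·7 − 20·(-47))/636 = -85/53; c = (148·(-47) − 20·(-280))/636 = -113/53.
Residuals: 70/53, -78/53, -88/53, 50/53, 8/53, 93/53, -55/53; SSR = 622/53.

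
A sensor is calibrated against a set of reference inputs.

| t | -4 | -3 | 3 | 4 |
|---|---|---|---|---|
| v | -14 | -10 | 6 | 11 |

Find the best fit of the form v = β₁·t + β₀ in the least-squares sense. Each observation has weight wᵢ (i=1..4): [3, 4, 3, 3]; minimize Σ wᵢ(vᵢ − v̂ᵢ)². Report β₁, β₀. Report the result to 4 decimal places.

Normal-equation sums: Σwᵢ·t·t = 159, Σwᵢ·t = -3, Σwᵢ·1 = 13.
Moment sums: Σwᵢ·t·v = 474, Σwᵢ·v = -31.
So AᵀWA·[β₁, β₀]ᵀ = AᵀWv: [[159, -3]; [-3, 13]]·[β₁, β₀]ᵀ = [474, -31]ᵀ.
Eliminating β₀: 13·(row 1) − (-3)·(row 2) gives 2058·β₁ = 13·474 − (-3)·(-31) = 6069, so β₁ = 289/98.
Then β₀ = ((-31) − (-3)·(289/98))/13 = -167/98.

β₁ = 2.9490, β₀ = -1.7041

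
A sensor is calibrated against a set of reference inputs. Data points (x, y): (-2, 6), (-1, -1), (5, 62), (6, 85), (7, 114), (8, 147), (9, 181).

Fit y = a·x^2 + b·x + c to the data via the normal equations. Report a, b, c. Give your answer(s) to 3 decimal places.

Setting ∂/∂a … = 0 gives: 14996·a + 1916·b + 260·c = 34288;  1916·a + 260·b + 32·c = 4412;  260·a + 32·b + 7·c = 594.
Row-reducing yields a = 68267/34104, b = 72115/34104, c = 2389/2842.

a = 2.002, b = 2.115, c = 0.841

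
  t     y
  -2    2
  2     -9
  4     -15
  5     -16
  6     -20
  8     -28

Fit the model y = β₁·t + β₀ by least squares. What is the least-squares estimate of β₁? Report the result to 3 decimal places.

β₁ = -2.899

Forming AᵀA = [[149, 23]; [23, 6]] and Aᵀy = [-506, -86]ᵀ gives AᵀA·[β₁, β₀]ᵀ = Aᵀy.
det = 149·6 − 23² = 365.
β₁ = ((-506)·6 − 23·(-86))/365 = -1058/365; β₀ = (149·(-86) − 23·(-506))/365 = -1176/365.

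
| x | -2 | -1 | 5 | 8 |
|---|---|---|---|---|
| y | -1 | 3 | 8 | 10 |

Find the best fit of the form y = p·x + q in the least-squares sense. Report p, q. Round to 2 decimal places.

p = 1.00, q = 2.50

Compute the Gram sums: Σx·x = 94, Σx = 10, Σ1 = 4.
Moment sums: Σx·y = 119, Σy = 20.
Eliminating q: 4·(row 1) − 10·(row 2) gives 276·p = 4·119 − 10·20 = 276, so p = 1.
Then q = (20 − 10·1)/4 = 5/2.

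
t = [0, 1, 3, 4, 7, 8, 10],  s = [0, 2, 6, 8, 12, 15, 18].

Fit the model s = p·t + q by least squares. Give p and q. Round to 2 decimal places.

Entries of MᵀM: Σt·t = 239, Σt = 33, Σ1 = 7.
Moment sums: Σt·s = 436, Σs = 61.
Δ = 239·7 − 33² = 584.
p = (436·7 − 33·61)/584 = 1039/584; q = (239·61 − 33·436)/584 = 191/584.

p = 1.78, q = 0.33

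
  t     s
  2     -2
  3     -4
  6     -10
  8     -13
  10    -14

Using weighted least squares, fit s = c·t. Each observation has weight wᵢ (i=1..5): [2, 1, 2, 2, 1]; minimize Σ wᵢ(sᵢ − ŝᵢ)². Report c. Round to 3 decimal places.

c = -1.539

Entries of AᵀWA: Σwᵢ·t·t = 317.
Right-hand side: Σwᵢ·t·s = -488.
So AᵀWA·[c]ᵀ = AᵀWs: [[317]]·[c]ᵀ = [-488]ᵀ.
c = (-488)/317 = -1.53943.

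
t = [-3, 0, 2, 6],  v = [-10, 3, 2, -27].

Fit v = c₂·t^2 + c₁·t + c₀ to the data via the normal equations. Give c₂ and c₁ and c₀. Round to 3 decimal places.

Compute the Gram sums: Σt^2·t^2 = 1393, Σt^2·t = 197, Σt^2 = 49, Σt·t = 49, Σt = 5, Σ1 = 4.
Right-hand side: Σt^2·v = -1054, Σt·v = -128, Σv = -32.
Inverting the 3×3 Gram matrix, [c₂, c₁, c₀]ᵀ = [-10903/10308, 13403/10308, 2862/859]ᵀ.

c₂ = -1.058, c₁ = 1.300, c₀ = 3.332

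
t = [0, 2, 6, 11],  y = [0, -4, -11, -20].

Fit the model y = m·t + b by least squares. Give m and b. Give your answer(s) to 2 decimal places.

Normal-equation sums: Σt·t = 161, Σt = 19, Σ1 = 4.
For Xᵀy: Σt·y = -294, Σy = -35.
So XᵀX·[m, b]ᵀ = Xᵀy: [[161, 19]; [19, 4]]·[m, b]ᵀ = [-294, -35]ᵀ.
Δ = 161·4 − 19² = 283.
m = ((-294)·4 − 19·(-35))/283 = -511/283; b = (161·(-35) − 19·(-294))/283 = -49/283.

m = -1.81, b = -0.17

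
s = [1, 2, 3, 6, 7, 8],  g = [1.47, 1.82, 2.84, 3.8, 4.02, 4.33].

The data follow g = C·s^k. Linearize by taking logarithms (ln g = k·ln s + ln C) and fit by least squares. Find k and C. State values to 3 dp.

k = 0.542, C = 1.418

With ln gᵢ as the transformed response and ln sᵢ as the regressor:
Sums: Σln s = 7.6089, Σ(ln s)² = 13.0084, Σln g = 6.2198, Σln s·ln g = 9.7087.
Normal system: [[13.0084, 7.6089]; [7.6089, 6]]·[k, ln C]ᵀ = [9.7087, 6.2198]ᵀ.
Slope k = (n·Σln s·ln g − Σln s·Σln g)/(n·Σ(ln s)² − (Σln s)²) = (6·9.7087 − 7.6089·6.2198)/20.1558 = 0.54212; ln C = (Σln g − k·Σln s)/n = 0.34914, so C = exp(0.34914) = 1.41785.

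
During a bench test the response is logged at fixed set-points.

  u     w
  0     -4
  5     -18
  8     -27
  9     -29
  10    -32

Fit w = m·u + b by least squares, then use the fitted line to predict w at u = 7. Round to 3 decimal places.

MᵀM·[m, b]ᵀ = Mᵀw reads: 270·m + 32·b = -887;  32·m + 5·b = -110.
(Σu·u = 270, Σu = 32, Σ1 = 5, Σu·w = -887, Σw = -110.)
Eliminating b: 5·(row 1) − 32·(row 2) gives 326·m = 5·(-887) − 32·(-110) = -915, so m = -915/326.
Then b = ((-110) − 32·(-915/326))/5 = -658/163.
At u = 7: ŵ = (-915/326)·(7) + (-658/163)·(1) = -7721/326.

ŵ = -23.684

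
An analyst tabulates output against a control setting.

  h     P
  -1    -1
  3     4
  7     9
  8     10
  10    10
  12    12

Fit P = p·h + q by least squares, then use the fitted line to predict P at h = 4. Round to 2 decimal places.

P̂ = 4.82

From the data, Σh·h = 367, Σh = 39, Σ1 = 6.
Moment sums: Σh·P = 400, ΣP = 44.
MᵀM·[p, q]ᵀ = MᵀP becomes [[367, 39]; [39, 6]]·[p, q]ᵀ = [400, 44]ᵀ.
Eliminating q: 6·(row 1) − 39·(row 2) gives 681·p = 6·400 − 39·44 = 684, so p = 228/227.
Then q = (44 − 39·(228/227))/6 = 548/681.
At h = 4: P̂ = (228/227)·(4) + (548/681)·(1) = 3284/681.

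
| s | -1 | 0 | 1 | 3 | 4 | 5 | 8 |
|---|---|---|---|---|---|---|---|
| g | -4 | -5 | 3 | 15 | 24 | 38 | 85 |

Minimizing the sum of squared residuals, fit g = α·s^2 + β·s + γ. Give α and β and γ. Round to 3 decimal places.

The normal equations are: 5060·α + 728·β + 116·γ = 6908;  728·α + 116·β + 20·γ = 1018;  116·α + 20·β + 7·γ = 156.
(Σs^2·s^2 = 5060, Σs^2·s = 728, Σs^2 = 116, Σs·s = 116, Σs = 20, Σ1 = 7, Σs^2·g = 6908, Σs·g = 1018, Σg = 156.)
Inverting the 3×3 Gram matrix, [α, β, γ]ᵀ = [12022/11991, 71179/23982, -11226/3997]ᵀ.

α = 1.003, β = 2.968, γ = -2.809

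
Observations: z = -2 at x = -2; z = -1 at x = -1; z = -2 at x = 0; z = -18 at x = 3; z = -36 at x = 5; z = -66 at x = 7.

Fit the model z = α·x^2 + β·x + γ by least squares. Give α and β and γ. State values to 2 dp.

α = -1.01, β = -1.99, γ = -2.02

The normal system AᵀA·[α, β, γ]ᵀ = Aᵀz is [[3124, 486, 88]; [486, 88, 12]; [88, 12, 6]]·[α, β, γ]ᵀ = [-4305, -691, -125]ᵀ.
Solving the 3×3 system (Gaussian elimination) gives α = -6443/6370, β = -2537/1274, γ = -12841/6370.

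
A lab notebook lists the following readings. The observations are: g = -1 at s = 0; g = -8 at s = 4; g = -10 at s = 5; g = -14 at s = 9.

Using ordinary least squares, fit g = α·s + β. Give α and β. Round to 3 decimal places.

α = -1.451, β = -1.720

Entries of AᵀA: Σs·s = 122, Σs = 18, Σ1 = 4.
For Aᵀg: Σs·g = -208, Σg = -33.
AᵀA·[α, β]ᵀ = Aᵀg becomes [[122, 18]; [18, 4]]·[α, β]ᵀ = [-208, -33]ᵀ.
Eliminating β: 4·(row 1) − 18·(row 2) gives 164·α = 4·(-208) − 18·(-33) = -238, so α = -119/82.
Then β = ((-33) − 18·(-119/82))/4 = -141/82.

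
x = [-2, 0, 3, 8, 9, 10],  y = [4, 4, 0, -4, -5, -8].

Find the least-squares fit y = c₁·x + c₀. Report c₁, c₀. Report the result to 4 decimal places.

MᵀM·[c₁, c₀]ᵀ = Mᵀy reads: 258·c₁ + 28·c₀ = -165;  28·c₁ + 6·c₀ = -9.
(Σx·x = 258, Σx = 28, Σ1 = 6, Σx·y = -165, Σy = -9.)
det = 258·6 − 28² = 764.
c₁ = ((-165)·6 − 28·(-9))/764 = -369/382; c₀ = (258·(-9) − 28·(-165))/764 = 1149/382.

c₁ = -0.9660, c₀ = 3.0079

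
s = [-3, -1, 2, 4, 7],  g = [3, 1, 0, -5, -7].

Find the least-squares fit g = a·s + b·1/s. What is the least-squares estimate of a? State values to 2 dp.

a = -1.04

Normal-equation sums: Σs·s = 79, Σs·1/s = 5, Σ1/s·1/s = 10189/7056.
For Aᵀg: Σs·g = -79, Σ1/s·g = -17/4.
Normal equations: [[79, 5]; [5, 10189/7056]]·[a, b]ᵀ = [-79, -17/4]ᵀ.
det = 79·(10189/7056) − 5² = 628531/7056.
a = ((-79)·(10189/7056) − 5·(-17/4))/(628531/7056) = -654991/628531; b = (79·(-17/4) − 5·(-79))/(628531/7056) = 418068/628531.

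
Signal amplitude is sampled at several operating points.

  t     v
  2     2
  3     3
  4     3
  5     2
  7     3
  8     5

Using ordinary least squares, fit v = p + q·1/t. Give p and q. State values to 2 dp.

p = 4.18, q = -4.56

Setting ∂/∂p … = 0 gives: 6·p + (1303/840)·q = 18;  (1303/840)·p + (352549/705600)·q = 1177/280.
Eliminating q: (352549/705600)·(row 1) − (1303/840)·(row 2) gives (83497/141120)·p = (352549/705600)·18 − (1303/840)·(1177/280) = 581663/235200, so p = 1744989/417485.
Then q = ((1177/280) − (1303/840)·(1744989/417485))/(352549/705600) = -381024/83497.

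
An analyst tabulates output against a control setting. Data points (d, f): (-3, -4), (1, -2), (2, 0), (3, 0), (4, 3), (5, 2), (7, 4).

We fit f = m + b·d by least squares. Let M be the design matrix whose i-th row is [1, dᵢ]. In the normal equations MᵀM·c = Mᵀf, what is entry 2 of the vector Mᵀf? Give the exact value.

Entry 2 ↔ basis d, so (Mᵀf)_{2} = Σᵢ (d)·fᵢ = (-3)·(-4) + (1)·(-2) + (2)·(0) + (3)·(0) + (4)·(3) + (5)·(2) + (7)·(4) = 60.

60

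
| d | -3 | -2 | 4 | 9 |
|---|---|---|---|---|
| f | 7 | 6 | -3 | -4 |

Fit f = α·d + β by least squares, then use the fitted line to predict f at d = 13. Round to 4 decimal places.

The normal system AᵀA·[α, β]ᵀ = Aᵀf is [[110, 8]; [8, 4]]·[α, β]ᵀ = [-81, 6]ᵀ.
Determinant 110·4 − 8² = 376.
α = ((-81)·4 − 8·6)/376 = -93/94; β = (110·6 − 8·(-81))/376 = 327/94.
At d = 13: f̂ = (-93/94)·(13) + (327/94)·(1) = -441/47.

f̂ = -9.3830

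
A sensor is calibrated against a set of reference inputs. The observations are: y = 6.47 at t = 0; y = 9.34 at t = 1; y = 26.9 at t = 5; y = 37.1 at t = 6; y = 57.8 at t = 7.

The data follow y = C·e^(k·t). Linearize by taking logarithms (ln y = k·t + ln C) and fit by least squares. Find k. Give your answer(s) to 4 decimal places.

k = 0.2972

With ln yᵢ as the transformed response and tᵢ as the regressor:
Σt = 19.0000, Σ(t)² = 111.0000, Σln y = 15.0642, Σt·ln y = 68.7756.
Normal system: [[111.0000, 19.0000]; [19.0000, 5]]·[k, ln C]ᵀ = [68.7756, 15.0642]ᵀ.
Solving (det = 194.0000): k = 0.29720, ln C = 1.88346.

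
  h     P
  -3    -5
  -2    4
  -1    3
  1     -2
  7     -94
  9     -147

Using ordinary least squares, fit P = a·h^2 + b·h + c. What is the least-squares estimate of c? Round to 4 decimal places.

Entries of MᵀM: Σh^2·h^2 = 9061, Σh^2·h = 1037, Σh^2 = 145, Σh·h = 145, Σh = 11, Σ1 = 6.
Moment sums: Σh^2·P = -16541, Σh·P = -1979, ΣP = -241.
Normal equations: [[9061, 1037, 145]; [1037, 145, 11]; [145, 11, 6]]·[a, b, c]ᵀ = [-16541, -1979, -241]ᵀ.
Row-reducing yields a = -9331/6060, b = -118849/42420, c = 15419/7070.

c = 2.1809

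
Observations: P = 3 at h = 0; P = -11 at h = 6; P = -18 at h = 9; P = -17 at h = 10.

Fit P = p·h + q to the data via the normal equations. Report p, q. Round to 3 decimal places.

Setting ∂/∂p … = 0 gives: 217·p + 25·q = -398;  25·p + 4·q = -43.
(Σh·h = 217, Σh = 25, Σ1 = 4, Σh·P = -398, ΣP = -43.)
det = 217·4 − 25² = 243.
p = ((-398)·4 − 25·(-43))/243 = -517/243; q = (217·(-43) − 25·(-398))/243 = 619/243.

p = -2.128, q = 2.547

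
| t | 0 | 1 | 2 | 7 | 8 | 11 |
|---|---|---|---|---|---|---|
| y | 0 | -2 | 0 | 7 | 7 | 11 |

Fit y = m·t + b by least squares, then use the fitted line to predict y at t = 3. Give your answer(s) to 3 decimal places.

ŷ = 1.740

Sums needed: Σt·t = 239, Σt = 29, Σ1 = 6.
Moment sums: Σt·y = 224, Σy = 23.
MᵀM·[m, b]ᵀ = Mᵀy becomes [[239, 29]; [29, 6]]·[m, b]ᵀ = [224, 23]ᵀ.
Eliminating b: 6·(row 1) − 29·(row 2) gives 593·m = 6·224 − 29·23 = 677, so m = 677/593.
Then b = (23 − 29·(677/593))/6 = -999/593.
At t = 3: ŷ = (677/593)·(3) + (-999/593)·(1) = 1032/593.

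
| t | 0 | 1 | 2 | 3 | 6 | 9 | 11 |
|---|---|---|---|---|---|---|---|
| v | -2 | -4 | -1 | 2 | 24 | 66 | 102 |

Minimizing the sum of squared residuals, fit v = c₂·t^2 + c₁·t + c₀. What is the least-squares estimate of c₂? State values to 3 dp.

Setting ∂/∂c₂ … = 0 gives: 22596·c₂ + 2312·c₁ + 252·c₀ = 18562;  2312·c₂ + 252·c₁ + 32·c₀ = 1860;  252·c₂ + 32·c₁ + 7·c₀ = 187.
Row-reducing yields c₂ = 14811/14714, c₁ = -8078/5255, c₀ = -91809/36785.

c₂ = 1.007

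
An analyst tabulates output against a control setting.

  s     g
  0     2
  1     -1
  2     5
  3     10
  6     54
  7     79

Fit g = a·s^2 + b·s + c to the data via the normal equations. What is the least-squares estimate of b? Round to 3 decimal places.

b = -3.295

From the data, Σs^2·s^2 = 3795, Σs^2·s = 595, Σs^2 = 99, Σs·s = 99, Σs = 19, Σ1 = 6.
And Σs^2·g = 5924, Σs·g = 916, Σg = 149.
Normal equations: [[3795, 595, 99]; [595, 99, 19]; [99, 19, 6]]·[a, b, c]ᵀ = [5924, 916, 149]ᵀ.
Row-reducing yields a = 1193/587, b = -1934/587, c = 1017/587.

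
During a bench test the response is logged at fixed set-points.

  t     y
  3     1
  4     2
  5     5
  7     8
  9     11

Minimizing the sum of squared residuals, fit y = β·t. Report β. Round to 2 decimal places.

β = 1.06

MᵀM·[β]ᵀ = Mᵀy reads: 180·β = 191.
β = 191/180 = 1.06111.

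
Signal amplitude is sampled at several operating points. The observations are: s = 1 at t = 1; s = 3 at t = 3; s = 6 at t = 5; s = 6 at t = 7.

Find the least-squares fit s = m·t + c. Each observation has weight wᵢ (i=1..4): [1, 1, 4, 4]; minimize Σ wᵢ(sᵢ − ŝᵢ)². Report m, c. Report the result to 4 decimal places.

m = 0.7753, c = 1.1685

Sums needed: Σwᵢ·t·t = 306, Σwᵢ·t = 52, Σwᵢ·1 = 10.
Moment sums: Σwᵢ·t·s = 298, Σwᵢ·s = 52.
Normal equations: [[306, 52]; [52, 10]]·[m, c]ᵀ = [298, 52]ᵀ.
Δ = 306·10 − 52² = 356.
m = (298·10 − 52·52)/356 = 69/89; c = (306·52 − 52·298)/356 = 104/89.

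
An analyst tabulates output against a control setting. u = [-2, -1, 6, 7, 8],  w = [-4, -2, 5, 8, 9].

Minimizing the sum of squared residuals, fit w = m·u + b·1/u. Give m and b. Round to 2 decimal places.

m = 1.04, b = 1.43

Normal-equation sums: Σu·u = 154, Σu·1/u = 5, Σ1/u·1/u = 37081/28224.
For Aᵀw: Σu·w = 168, Σ1/u·w = 1193/168.
Eliminating b: (37081/28224)·(row 1) − 5·(row 2) gives (357491/2016)·m = (37081/28224)·168 − 5·(1193/168) = 2593/14, so m = 373392/357491.
Then b = ((1193/168) − 5·(373392/357491))/(37081/28224) = 511224/357491.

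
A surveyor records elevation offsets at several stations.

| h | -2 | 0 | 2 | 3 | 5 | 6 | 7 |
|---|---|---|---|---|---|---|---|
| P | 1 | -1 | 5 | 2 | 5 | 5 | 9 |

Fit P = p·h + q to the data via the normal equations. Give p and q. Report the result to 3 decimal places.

p = 0.844, q = 1.183

Forming AᵀA = [[127, 21]; [21, 7]] and AᵀP = [132, 26]ᵀ gives AᵀA·[p, q]ᵀ = AᵀP.
Determinant 127·7 − 21² = 448.
p = (132·7 − 21·26)/448 = 27/32; q = (127·26 − 21·132)/448 = 265/224.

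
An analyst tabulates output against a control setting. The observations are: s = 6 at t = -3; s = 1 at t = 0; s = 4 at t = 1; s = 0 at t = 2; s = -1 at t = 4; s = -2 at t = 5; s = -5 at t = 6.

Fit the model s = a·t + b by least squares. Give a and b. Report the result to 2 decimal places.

a = -1.09, b = 2.77

Forming XᵀX = [[91, 15]; [15, 7]] and Xᵀs = [-58, 3]ᵀ gives XᵀX·[a, b]ᵀ = Xᵀs.
det = 91·7 − 15² = 412.
a = ((-58)·7 − 15·3)/412 = -451/412; b = (91·3 − 15·(-58))/412 = 1143/412.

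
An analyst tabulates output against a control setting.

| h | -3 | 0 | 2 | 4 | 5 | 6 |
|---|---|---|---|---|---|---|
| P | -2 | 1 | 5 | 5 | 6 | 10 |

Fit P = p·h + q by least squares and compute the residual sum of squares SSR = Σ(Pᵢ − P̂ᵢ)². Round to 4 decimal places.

SSR = 6.9709

Sums needed: Σh·h = 90, Σh = 14, Σ1 = 6.
And Σh·P = 126, ΣP = 25.
Normal equations: [[90, 14]; [14, 6]]·[p, q]ᵀ = [126, 25]ᵀ.
Eliminating q: 6·(row 1) − 14·(row 2) gives 344·p = 6·126 − 14·25 = 406, so p = 203/172.
Then q = (25 − 14·(203/172))/6 = 243/172.
Residuals: 11/86, -71/172, 211/172, -195/172, -113/86, 259/172; SSR = 1199/172.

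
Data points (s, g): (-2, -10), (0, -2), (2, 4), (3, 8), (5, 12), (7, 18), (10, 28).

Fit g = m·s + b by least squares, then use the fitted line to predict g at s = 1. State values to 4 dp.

The normal system MᵀM·[m, b]ᵀ = Mᵀg is [[191, 25]; [25, 7]]·[m, b]ᵀ = [518, 58]ᵀ.
det = 191·7 − 25² = 712.
m = (518·7 − 25·58)/712 = 272/89; b = (191·58 − 25·518)/712 = -234/89.
At s = 1: ĝ = (272/89)·(1) + (-234/89)·(1) = 38/89.

ĝ = 0.4270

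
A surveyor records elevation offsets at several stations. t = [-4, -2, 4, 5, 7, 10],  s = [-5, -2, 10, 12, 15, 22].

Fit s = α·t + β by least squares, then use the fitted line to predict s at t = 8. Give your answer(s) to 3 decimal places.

Sums needed: Σt·t = 210, Σt = 20, Σ1 = 6.
For Xᵀs: Σt·s = 449, Σs = 52.
XᵀX·[α, β]ᵀ = Xᵀs becomes [[210, 20]; [20, 6]]·[α, β]ᵀ = [449, 52]ᵀ.
Determinant 210·6 − 20² = 860.
α = (449·6 − 20·52)/860 = 827/430; β = (210·52 − 20·449)/860 = 97/43.
At t = 8: ŝ = (827/430)·(8) + (97/43)·(1) = 3793/215.

ŝ = 17.642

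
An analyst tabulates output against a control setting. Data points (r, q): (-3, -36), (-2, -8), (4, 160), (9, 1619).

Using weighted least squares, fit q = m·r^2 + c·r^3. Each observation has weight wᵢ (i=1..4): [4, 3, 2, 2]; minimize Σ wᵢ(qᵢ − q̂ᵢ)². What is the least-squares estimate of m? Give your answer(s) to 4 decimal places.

m = 1.9995

Forming MᵀWM = [[14006, 119078]; [119078, 1074182]] and MᵀWq = [266006, 2385062]ᵀ gives MᵀWM·[m, c]ᵀ = MᵀWq.
Eliminating c: 1074182·(row 1) − 119078·(row 2) gives 865423008·m = 1074182·266006 − 119078·2385062 = 1730444256, so m = 2002829/1001647.
Then c = (2385062 − 119078·(2002829/1001647))/1074182 = 2001986/1001647.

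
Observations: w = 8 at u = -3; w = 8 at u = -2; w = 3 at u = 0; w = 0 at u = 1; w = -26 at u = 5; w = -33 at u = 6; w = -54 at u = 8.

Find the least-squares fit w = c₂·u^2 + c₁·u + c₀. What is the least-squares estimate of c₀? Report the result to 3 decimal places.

c₀ = 3.250

Entries of AᵀA: Σu^2·u^2 = 6115, Σu^2·u = 819, Σu^2 = 139, Σu·u = 139, Σu = 15, Σ1 = 7.
And Σu^2·w = -5190, Σu·w = -800, Σw = -94.
Normal equations: [[6115, 819, 139]; [819, 139, 15]; [139, 15, 7]]·[c₂, c₁, c₀]ᵀ = [-5190, -800, -94]ᵀ.
Inverting the 3×3 Gram matrix, [c₂, c₁, c₀]ᵀ = [-18896/38019, -4239/1334, 247123/76038]ᵀ.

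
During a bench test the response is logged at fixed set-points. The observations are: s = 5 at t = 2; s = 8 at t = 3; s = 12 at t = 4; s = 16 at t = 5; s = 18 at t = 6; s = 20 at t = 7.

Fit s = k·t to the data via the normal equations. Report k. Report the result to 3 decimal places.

k = 2.950

Sums needed: Σt·t = 139.
Right-hand side: Σt·s = 410.
AᵀA·[k]ᵀ = Aᵀs becomes [[139]]·[k]ᵀ = [410]ᵀ.
k = 410/139 = 2.94964.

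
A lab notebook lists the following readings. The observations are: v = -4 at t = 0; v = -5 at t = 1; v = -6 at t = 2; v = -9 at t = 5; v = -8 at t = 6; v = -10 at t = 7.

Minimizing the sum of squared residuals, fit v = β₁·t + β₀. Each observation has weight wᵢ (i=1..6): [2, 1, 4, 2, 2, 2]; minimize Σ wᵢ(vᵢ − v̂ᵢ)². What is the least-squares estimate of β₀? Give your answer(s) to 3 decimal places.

β₀ = -4.273

Entries of MᵀWM: Σwᵢ·t·t = 237, Σwᵢ·t = 45, Σwᵢ·1 = 13.
And Σwᵢ·t·v = -379, Σwᵢ·v = -91.
MᵀWM·[β₁, β₀]ᵀ = MᵀWv becomes [[237, 45]; [45, 13]]·[β₁, β₀]ᵀ = [-379, -91]ᵀ.
Determinant 237·13 − 45² = 1056.
β₁ = ((-379)·13 − 45·(-91))/1056 = -26/33; β₀ = (237·(-91) − 45·(-379))/1056 = -47/11.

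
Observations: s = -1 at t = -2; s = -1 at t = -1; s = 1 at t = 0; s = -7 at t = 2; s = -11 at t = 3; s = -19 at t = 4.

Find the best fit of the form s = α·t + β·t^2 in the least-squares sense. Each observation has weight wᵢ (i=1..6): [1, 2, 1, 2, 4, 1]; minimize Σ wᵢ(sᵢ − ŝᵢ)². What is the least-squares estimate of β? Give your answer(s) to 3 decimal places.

β = -0.909

The normal equations are: 66·α + 178·β = -232;  178·α + 630·β = -762.
(Σwᵢ·t·t = 66, Σwᵢ·t·t^2 = 178, Σwᵢ·t^2·t^2 = 630, Σwᵢ·t·s = -232, Σwᵢ·t^2·s = -762.)
Δ = 66·630 − 178² = 9896.
α = ((-232)·630 − 178·(-762))/9896 = -2631/2474; β = (66·(-762) − 178·(-232))/9896 = -2249/2474.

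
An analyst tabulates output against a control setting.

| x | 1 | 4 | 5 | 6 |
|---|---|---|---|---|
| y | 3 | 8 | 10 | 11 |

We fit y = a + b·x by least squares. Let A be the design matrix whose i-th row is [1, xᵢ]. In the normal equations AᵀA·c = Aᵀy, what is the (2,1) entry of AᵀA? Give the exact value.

16

Row 2 ↔ basis x, column 1 ↔ basis 1, so (AᵀA)_{2,1} = Σᵢ x = (1)·(1) + (4)·(1) + (5)·(1) + (6)·(1) = 16.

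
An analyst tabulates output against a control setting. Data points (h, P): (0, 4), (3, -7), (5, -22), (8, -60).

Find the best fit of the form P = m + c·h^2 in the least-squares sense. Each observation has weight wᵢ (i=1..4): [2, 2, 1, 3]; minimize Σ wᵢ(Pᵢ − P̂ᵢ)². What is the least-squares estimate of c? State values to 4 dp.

c = -0.9861

Normal-equation sums: Σwᵢ·1 = 8, Σwᵢ·h^2 = 235, Σwᵢ·h^2·h^2 = 13075.
For AᵀWP: Σwᵢ·P = -208, Σwᵢ·h^2·P = -12196.
So AᵀWA·[m, c]ᵀ = AᵀWP: [[8, 235]; [235, 13075]]·[m, c]ᵀ = [-208, -12196]ᵀ.
Determinant 8·13075 − 235² = 49375.
m = ((-208)·13075 − 235·(-12196))/49375 = 29292/9875; c = (8·(-12196) − 235·(-208))/49375 = -48688/49375.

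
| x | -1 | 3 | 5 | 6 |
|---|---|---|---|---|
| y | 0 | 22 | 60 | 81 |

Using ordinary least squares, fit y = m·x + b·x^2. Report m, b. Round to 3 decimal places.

Forming MᵀM = [[71, 367]; [367, 2003]] and Mᵀy = [852, 4614]ᵀ gives MᵀM·[m, b]ᵀ = Mᵀy.
Eliminating b: 2003·(row 1) − 367·(row 2) gives 7524·m = 2003·852 − 367·4614 = 13218, so m = 2203/1254.
Then b = (4614 − 367·(2203/1254))/2003 = 2485/1254.

m = 1.757, b = 1.982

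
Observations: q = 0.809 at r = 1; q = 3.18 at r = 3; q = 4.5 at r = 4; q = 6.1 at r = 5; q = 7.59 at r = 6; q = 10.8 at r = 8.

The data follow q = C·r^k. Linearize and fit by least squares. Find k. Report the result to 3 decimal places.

k = 1.249

Let Y = ln q. Fitting Y = k·ln r + ln C by least squares:
Σln r = 7.9655, Σ(ln r)² = 13.2535, Σln q = 8.6637, Σln r·ln q = 14.8461.
Normal system: [[13.2535, 7.9655]; [7.9655, 6]]·[k, ln C]ᵀ = [14.8461, 8.6637]ᵀ.
Solving (det = 16.0713): k = 1.24855, ln C = -0.21362.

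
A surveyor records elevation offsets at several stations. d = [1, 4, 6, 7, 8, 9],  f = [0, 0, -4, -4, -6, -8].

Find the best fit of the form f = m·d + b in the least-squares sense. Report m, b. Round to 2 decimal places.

Entries of MᵀM: Σd·d = 247, Σd = 35, Σ1 = 6.
And Σd·f = -172, Σf = -22.
Δ = 247·6 − 35² = 257.
m = ((-172)·6 − 35·(-22))/257 = -262/257; b = (247·(-22) − 35·(-172))/257 = 586/257.

m = -1.02, b = 2.28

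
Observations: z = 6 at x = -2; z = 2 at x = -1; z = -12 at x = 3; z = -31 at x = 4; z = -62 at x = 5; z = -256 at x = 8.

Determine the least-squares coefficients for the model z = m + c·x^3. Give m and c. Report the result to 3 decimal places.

m = 1.467, c = -0.503

Setting ∂/∂m … = 0 gives: 6·m + 719·c = -353;  719·m + 282659·c = -141180.
(Σ1 = 6, Σx^3 = 719, Σx^3·x^3 = 282659, Σz = -353, Σx^3·z = -141180.)
Determinant 6·282659 − 719² = 1178993.
m = ((-353)·282659 − 719·(-141180))/1178993 = 1729793/1178993; c = (6·(-141180) − 719·(-353))/1178993 = -593273/1178993.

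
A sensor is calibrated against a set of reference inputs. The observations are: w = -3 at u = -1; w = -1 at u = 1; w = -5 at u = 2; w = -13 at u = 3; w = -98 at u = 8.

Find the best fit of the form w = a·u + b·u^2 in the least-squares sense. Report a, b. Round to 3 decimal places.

Compute the Gram sums: Σu·u = 79, Σu·u^2 = 547, Σu^2·u^2 = 4195.
For Xᵀw: Σu·w = -831, Σu^2·w = -6413.
Eliminating b: 4195·(row 1) − 547·(row 2) gives 32196·a = 4195·(-831) − 547·(-6413) = 21866, so a = 10933/16098.
Then b = ((-6413) − 547·(10933/16098))/4195 = -26035/16098.

a = 0.679, b = -1.617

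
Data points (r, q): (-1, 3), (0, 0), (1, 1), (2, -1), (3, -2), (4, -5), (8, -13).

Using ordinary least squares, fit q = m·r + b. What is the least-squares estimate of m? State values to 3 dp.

m = -1.726

Sums needed: Σr·r = 95, Σr = 17, Σ1 = 7.
For Mᵀq: Σr·q = -134, Σq = -17.
Determinant 95·7 − 17² = 376.
m = ((-134)·7 − 17·(-17))/376 = -649/376; b = (95·(-17) − 17·(-134))/376 = 663/376.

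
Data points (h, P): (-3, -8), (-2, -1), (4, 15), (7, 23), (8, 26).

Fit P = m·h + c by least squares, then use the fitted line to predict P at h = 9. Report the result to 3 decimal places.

Entries of AᵀA: Σh·h = 142, Σh = 14, Σ1 = 5.
And Σh·P = 455, ΣP = 55.
AᵀA·[m, c]ᵀ = AᵀP becomes [[142, 14]; [14, 5]]·[m, c]ᵀ = [455, 55]ᵀ.
Determinant 142·5 − 14² = 514.
m = (455·5 − 14·55)/514 = 1505/514; c = (142·55 − 14·455)/514 = 720/257.
At h = 9: P̂ = (1505/514)·(9) + (720/257)·(1) = 14985/514.

P̂ = 29.154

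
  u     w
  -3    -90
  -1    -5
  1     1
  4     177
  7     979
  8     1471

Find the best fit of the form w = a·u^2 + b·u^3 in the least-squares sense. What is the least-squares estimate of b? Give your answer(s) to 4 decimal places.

Normal-equation sums: Σu^2·u^2 = 6836, Σu^2·u^3 = 50356, Σu^3·u^3 = 384620.
And Σu^2·w = 144133, Σu^3·w = 1102713.
AᵀA·[a, b]ᵀ = Aᵀw becomes [[6836, 50356]; [50356, 384620]]·[a, b]ᵀ = [144133, 1102713]ᵀ.
det = 6836·384620 − 50356² = 93535584.
a = (144133·384620 − 50356·1102713)/93535584 = -11472671/11691948; b = (6836·1102713 − 50356·144133)/93535584 = 17511545/5845974.

b = 2.9955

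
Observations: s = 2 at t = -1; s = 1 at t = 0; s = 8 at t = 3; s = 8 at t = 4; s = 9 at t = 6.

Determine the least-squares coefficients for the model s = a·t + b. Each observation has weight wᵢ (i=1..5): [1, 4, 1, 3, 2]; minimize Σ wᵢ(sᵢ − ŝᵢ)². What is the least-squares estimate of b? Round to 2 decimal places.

b = 1.86

From the data, Σwᵢ·t·t = 130, Σwᵢ·t = 26, Σwᵢ·1 = 11.
Right-hand side: Σwᵢ·t·s = 226, Σwᵢ·s = 56.
Normal equations: [[130, 26]; [26, 11]]·[a, b]ᵀ = [226, 56]ᵀ.
Eliminating b: 11·(row 1) − 26·(row 2) gives 754·a = 11·226 − 26·56 = 1030, so a = 515/377.
Then b = (56 − 26·(515/377))/11 = 54/29.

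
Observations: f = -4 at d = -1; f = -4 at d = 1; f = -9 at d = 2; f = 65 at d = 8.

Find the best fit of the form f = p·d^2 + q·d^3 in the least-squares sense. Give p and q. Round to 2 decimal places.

p = -3.45, q = 0.56

The normal system XᵀX·[p, q]ᵀ = Xᵀf is [[4114, 32800]; [32800, 262210]]·[p, q]ᵀ = [4116, 33208]ᵀ.
Eliminating q: 262210·(row 1) − 32800·(row 2) gives 2891940·p = 262210·4116 − 32800·33208 = -9966040, so p = -498302/144597.
Then q = (33208 − 32800·(-498302/144597))/262210 = 403228/722985.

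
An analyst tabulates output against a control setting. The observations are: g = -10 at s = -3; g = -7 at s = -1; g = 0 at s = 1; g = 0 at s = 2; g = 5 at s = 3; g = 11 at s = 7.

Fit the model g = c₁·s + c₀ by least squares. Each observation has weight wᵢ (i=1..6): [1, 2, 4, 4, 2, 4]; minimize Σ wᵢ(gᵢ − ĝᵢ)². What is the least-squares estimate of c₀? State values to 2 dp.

Forming XᵀWX = [[245, 41]; [41, 17]] and XᵀWg = [382, 30]ᵀ gives XᵀWX·[c₁, c₀]ᵀ = XᵀWg.
Eliminating c₀: 17·(row 1) − 41·(row 2) gives 2484·c₁ = 17·382 − 41·30 = 5264, so c₁ = 1316/621.
Then c₀ = (30 − 41·(1316/621))/17 = -2078/621.

c₀ = -3.35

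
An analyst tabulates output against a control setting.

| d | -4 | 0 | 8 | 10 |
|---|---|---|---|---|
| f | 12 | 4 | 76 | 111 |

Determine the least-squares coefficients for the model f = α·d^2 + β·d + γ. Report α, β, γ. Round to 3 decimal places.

α = 0.900, β = 1.705, γ = 4.287

The normal system MᵀM·[α, β, γ]ᵀ = Mᵀf is [[14352, 1448, 180]; [1448, 180, 14]; [180, 14, 4]]·[α, β, γ]ᵀ = [16156, 1670, 203]ᵀ.
Inverting the 3×3 Gram matrix, [α, β, γ]ᵀ = [4215/4684, 1997/1171, 5020/1171]ᵀ.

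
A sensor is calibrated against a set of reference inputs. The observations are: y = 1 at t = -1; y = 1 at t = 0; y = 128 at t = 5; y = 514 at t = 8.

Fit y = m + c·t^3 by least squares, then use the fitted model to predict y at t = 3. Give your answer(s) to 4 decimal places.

ŷ = 28.9066

Setting ∂/∂m … = 0 gives: 4·m + 636·c = 644;  636·m + 277770·c = 279167.
det = 4·277770 − 636² = 706584.
m = (644·277770 − 636·279167)/706584 = 111139/58882; c = (4·279167 − 636·644)/706584 = 176771/176646.
At t = 3: ŷ = (111139/58882)·(1) + (176771/176646)·(27) = 851039/29441.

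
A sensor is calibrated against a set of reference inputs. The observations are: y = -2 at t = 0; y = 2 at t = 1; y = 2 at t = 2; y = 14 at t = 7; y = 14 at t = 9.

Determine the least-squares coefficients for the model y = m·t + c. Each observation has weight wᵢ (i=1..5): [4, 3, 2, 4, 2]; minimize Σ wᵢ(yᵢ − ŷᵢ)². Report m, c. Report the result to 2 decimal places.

m = 1.95, c = -1.15

The normal equations are: 369·m + 53·c = 658;  53·m + 15·c = 86.
Determinant 369·15 − 53² = 2726.
m = (658·15 − 53·86)/2726 = 2656/1363; c = (369·86 − 53·658)/2726 = -1570/1363.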